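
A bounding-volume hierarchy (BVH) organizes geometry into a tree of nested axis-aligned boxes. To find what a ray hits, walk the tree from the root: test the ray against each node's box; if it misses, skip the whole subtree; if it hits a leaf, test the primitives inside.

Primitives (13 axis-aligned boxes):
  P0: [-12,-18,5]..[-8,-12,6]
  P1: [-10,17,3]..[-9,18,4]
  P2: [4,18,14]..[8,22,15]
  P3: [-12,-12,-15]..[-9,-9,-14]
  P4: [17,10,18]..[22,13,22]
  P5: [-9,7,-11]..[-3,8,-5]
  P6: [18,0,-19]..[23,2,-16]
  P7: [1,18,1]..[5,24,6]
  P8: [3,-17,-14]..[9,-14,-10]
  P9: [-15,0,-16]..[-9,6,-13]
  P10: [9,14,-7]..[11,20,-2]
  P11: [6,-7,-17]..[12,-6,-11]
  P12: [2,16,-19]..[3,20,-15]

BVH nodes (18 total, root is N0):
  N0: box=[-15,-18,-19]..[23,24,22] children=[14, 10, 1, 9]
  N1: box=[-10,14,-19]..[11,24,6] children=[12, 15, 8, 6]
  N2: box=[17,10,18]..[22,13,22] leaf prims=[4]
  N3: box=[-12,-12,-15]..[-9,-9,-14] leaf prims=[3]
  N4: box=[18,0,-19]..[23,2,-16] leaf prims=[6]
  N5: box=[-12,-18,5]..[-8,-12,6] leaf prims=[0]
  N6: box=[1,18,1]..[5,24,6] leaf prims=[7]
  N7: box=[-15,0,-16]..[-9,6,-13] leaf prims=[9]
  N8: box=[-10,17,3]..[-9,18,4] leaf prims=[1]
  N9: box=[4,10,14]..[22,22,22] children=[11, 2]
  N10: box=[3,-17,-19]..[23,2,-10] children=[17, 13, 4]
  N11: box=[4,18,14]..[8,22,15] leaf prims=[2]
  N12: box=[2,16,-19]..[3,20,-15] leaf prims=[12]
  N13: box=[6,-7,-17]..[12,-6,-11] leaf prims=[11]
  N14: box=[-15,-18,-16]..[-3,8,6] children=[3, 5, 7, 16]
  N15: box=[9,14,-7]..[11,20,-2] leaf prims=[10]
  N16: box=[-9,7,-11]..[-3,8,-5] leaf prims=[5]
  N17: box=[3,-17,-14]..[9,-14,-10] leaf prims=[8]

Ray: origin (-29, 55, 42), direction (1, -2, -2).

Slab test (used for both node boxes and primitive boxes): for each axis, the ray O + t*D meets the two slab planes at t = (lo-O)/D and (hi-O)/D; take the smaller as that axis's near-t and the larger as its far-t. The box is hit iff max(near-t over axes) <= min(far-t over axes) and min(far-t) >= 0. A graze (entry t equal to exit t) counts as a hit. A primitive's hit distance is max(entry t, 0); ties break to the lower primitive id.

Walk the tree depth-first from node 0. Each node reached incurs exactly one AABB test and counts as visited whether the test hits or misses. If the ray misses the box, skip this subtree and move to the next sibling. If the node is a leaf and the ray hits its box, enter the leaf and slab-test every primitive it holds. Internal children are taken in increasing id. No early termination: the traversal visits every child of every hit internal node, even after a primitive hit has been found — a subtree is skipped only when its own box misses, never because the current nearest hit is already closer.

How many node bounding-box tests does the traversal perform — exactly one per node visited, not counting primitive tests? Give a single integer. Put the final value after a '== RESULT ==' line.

Walk:
N0 x:[14,52] y:[31/2,73/2] z:[10,61/2] -> hit [31/2,61/2], descend [1, 9, 10, 14]
  N1 x:[19,40] y:[31/2,41/2] z:[18,61/2] -> hit [19,41/2], descend [6, 8, 12, 15]
    N6 x:[30,34] y:[31/2,37/2] z:[18,41/2] -> miss, prune
    N8 x:[19,20] y:[37/2,19] z:[19,39/2] -> hit [19,19] leaf, test {P1@t=19}
    N12 x:[31,32] y:[35/2,39/2] z:[57/2,61/2] -> miss, prune
    N15 x:[38,40] y:[35/2,41/2] z:[22,49/2] -> miss, prune
  N9 x:[33,51] y:[33/2,45/2] z:[10,14] -> miss, prune
  N10 x:[32,52] y:[53/2,36] z:[26,61/2] -> miss, prune
  N14 x:[14,26] y:[47/2,73/2] z:[18,29] -> hit [47/2,26], descend [3, 5, 7, 16]
    N3 x:[17,20] y:[32,67/2] z:[28,57/2] -> miss, prune
    N5 x:[17,21] y:[67/2,73/2] z:[18,37/2] -> miss, prune
    N7 x:[14,20] y:[49/2,55/2] z:[55/2,29] -> miss, prune
    N16 x:[20,26] y:[47/2,24] z:[47/2,53/2] -> hit [47/2,24] leaf, test {P5@t=47/2}

Summary -> nodes [0, 1, 6, 8, 12, 15, 9, 10, 14, 3, 5, 7, 16]; box-tests=13; leaf-entries=2; first=P1

== RESULT ==
13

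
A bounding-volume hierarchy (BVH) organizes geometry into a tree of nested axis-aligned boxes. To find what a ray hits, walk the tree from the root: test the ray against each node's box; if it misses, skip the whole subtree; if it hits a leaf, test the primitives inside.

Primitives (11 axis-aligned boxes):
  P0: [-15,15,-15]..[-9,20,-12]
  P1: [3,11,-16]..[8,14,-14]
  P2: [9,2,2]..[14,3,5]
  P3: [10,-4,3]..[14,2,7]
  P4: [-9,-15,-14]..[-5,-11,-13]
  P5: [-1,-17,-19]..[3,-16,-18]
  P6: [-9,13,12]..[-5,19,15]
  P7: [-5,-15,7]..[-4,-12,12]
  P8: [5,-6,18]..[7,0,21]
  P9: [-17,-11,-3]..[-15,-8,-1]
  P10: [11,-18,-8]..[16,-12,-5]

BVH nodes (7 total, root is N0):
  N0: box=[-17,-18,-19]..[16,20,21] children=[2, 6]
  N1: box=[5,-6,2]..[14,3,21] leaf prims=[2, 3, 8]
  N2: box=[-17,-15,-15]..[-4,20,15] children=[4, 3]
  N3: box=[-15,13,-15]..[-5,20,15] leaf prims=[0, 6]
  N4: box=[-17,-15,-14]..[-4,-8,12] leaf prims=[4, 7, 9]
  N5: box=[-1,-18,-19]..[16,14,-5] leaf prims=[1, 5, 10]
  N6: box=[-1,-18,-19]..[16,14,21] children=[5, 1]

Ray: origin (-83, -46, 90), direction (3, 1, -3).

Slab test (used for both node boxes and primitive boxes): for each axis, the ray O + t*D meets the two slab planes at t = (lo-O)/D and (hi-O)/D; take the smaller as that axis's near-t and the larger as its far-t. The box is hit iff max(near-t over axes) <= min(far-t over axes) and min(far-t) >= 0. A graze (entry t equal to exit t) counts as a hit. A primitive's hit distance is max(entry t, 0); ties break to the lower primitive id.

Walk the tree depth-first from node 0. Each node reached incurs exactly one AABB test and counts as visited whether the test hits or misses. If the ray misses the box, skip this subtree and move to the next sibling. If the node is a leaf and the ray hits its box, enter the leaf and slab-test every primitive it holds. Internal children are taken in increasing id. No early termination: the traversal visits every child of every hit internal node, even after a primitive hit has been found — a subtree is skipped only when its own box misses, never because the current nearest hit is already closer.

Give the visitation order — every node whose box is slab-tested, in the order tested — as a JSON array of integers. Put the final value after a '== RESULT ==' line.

Trace the traversal:
N0 x:[22,33] y:[28,66] z:[23,109/3] -> hit [28,33], descend [2, 6]
  N2 x:[22,79/3] y:[31,66] z:[25,35] -> miss, prune
  N6 x:[82/3,33] y:[28,60] z:[23,109/3] -> hit [28,33], descend [1, 5]
    N1 x:[88/3,97/3] y:[40,49] z:[23,88/3] -> miss, prune
    N5 x:[82/3,33] y:[28,60] z:[95/3,109/3] -> hit [95/3,33] leaf, test {P1(miss), P5(miss), P10@t=95/3}

5 AABB tests over nodes [0, 2, 6, 1, 5]; 1 leaf entered; closest P10.

== RESULT ==
[0, 2, 6, 1, 5]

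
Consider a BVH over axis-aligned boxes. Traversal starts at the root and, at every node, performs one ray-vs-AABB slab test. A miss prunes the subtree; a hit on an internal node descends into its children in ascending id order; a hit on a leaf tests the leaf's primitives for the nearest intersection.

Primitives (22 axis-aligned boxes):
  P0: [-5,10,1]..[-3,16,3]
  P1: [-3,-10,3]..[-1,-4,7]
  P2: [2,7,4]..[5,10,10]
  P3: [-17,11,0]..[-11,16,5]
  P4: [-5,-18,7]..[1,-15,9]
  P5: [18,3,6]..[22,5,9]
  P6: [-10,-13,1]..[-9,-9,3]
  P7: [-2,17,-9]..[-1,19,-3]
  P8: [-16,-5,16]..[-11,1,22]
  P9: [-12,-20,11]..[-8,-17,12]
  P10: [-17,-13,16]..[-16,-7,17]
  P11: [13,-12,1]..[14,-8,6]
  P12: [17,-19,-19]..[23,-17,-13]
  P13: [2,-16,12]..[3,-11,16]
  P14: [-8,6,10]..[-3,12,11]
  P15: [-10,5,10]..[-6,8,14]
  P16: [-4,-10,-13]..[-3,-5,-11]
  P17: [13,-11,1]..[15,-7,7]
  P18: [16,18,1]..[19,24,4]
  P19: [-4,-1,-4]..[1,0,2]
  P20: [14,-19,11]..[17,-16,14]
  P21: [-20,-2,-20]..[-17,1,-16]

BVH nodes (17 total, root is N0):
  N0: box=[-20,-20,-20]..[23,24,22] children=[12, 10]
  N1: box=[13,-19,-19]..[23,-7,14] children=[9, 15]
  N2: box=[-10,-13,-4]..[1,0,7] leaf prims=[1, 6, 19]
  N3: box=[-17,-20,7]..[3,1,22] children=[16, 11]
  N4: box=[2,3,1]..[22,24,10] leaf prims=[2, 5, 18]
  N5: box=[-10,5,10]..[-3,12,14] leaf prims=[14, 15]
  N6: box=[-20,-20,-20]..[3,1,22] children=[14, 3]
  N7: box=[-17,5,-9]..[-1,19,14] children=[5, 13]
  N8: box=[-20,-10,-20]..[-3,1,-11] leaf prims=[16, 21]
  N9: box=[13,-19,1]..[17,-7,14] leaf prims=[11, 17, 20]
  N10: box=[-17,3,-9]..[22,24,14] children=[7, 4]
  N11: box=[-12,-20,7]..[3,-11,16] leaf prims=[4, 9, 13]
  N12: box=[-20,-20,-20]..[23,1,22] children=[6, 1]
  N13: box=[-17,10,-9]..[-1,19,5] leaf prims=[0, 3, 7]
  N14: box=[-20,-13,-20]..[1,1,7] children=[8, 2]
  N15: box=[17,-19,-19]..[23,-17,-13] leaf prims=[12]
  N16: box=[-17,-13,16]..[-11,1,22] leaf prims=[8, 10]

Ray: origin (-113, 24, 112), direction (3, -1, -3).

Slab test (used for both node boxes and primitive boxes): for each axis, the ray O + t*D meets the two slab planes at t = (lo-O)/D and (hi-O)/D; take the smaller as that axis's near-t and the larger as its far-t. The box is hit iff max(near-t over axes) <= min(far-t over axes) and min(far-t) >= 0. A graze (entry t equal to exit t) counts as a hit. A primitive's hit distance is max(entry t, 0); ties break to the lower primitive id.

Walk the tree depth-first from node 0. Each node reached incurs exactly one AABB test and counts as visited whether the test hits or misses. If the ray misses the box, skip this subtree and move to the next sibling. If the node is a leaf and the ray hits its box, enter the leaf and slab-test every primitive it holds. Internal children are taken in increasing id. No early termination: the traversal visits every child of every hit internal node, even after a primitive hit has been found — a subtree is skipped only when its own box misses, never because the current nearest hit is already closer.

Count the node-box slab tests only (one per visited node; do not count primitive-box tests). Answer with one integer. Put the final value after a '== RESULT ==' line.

Traverse from the root:
N0 x:[31,136/3] y:[0,44] z:[30,44] -> hit [31,44], descend [10, 12]
  N10 x:[32,45] y:[0,21] z:[98/3,121/3] -> miss, prune
  N12 x:[31,136/3] y:[23,44] z:[30,44] -> hit [31,44], descend [1, 6]
    N1 x:[42,136/3] y:[31,43] z:[98/3,131/3] -> hit [42,43], descend [9, 15]
      N9 x:[42,130/3] y:[31,43] z:[98/3,37] -> miss, prune
      N15 x:[130/3,136/3] y:[41,43] z:[125/3,131/3] -> miss, prune
    N6 x:[31,116/3] y:[23,44] z:[30,44] -> hit [31,116/3], descend [3, 14]
      N3 x:[32,116/3] y:[23,44] z:[30,35] -> hit [32,35], descend [11, 16]
        N11 x:[101/3,116/3] y:[35,44] z:[32,35] -> hit [35,35] leaf, test {P4(miss), P9(miss), P13(miss)}
        N16 x:[32,34] y:[23,37] z:[30,32] -> hit [32,32] leaf, test {P8(miss), P10@t=32}
      N14 x:[31,38] y:[23,37] z:[35,44] -> hit [35,37], descend [2, 8]
        N2 x:[103/3,38] y:[24,37] z:[35,116/3] -> hit [35,37] leaf, test {P1(miss), P6(miss), P19(miss)}
        N8 x:[31,110/3] y:[23,34] z:[41,44] -> miss, prune

Visited [0, 10, 12, 1, 9, 15, 6, 3, 11, 16, 14, 2, 8]. Tests: 13 box, 3 leaf. Nearest: P10.

== RESULT ==
13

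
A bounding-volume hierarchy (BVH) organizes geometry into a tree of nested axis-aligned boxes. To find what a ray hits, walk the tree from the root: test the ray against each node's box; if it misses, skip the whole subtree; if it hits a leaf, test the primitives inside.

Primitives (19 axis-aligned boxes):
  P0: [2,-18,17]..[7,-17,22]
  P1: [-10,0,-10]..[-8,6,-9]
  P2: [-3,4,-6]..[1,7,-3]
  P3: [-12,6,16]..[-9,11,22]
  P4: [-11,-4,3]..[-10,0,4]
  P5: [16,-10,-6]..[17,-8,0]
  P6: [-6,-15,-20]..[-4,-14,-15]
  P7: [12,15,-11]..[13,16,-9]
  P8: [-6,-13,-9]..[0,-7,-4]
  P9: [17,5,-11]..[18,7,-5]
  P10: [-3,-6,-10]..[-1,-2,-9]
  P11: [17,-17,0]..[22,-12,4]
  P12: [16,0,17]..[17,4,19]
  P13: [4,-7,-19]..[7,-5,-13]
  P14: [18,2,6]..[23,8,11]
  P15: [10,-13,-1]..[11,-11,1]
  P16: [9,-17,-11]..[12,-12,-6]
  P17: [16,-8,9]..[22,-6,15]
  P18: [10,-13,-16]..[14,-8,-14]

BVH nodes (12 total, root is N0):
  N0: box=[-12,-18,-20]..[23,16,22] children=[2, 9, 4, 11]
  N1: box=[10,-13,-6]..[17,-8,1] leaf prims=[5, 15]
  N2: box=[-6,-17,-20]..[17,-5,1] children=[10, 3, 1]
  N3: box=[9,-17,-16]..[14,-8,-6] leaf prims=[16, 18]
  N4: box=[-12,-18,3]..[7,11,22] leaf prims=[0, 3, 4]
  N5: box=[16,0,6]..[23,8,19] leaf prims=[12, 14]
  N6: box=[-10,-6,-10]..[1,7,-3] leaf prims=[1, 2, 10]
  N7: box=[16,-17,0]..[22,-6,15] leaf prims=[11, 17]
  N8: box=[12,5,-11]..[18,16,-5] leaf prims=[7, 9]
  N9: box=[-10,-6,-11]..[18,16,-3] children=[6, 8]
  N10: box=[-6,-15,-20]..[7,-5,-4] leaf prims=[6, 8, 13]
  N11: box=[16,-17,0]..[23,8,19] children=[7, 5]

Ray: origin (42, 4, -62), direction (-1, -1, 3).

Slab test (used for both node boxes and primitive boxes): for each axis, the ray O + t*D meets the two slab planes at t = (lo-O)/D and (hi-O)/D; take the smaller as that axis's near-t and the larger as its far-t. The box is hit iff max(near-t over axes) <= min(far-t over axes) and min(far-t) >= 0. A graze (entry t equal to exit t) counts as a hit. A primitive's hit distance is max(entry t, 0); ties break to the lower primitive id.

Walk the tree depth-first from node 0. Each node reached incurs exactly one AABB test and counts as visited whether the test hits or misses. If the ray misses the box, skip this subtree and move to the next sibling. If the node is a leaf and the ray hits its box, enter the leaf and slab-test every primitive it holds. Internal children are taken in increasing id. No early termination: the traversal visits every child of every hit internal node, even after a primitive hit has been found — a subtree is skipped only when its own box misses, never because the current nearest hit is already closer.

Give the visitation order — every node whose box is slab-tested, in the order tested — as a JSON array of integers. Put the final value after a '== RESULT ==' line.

Traverse from the root:
N0 x:[19,54] y:[-12,22] z:[14,28] -> hit [19,22], descend [2, 4, 9, 11]
  N2 x:[25,48] y:[9,21] z:[14,21] -> miss, prune
  N4 x:[35,54] y:[-7,22] z:[65/3,28] -> miss, prune
  N9 x:[24,52] y:[-12,10] z:[17,59/3] -> miss, prune
  N11 x:[19,26] y:[-4,21] z:[62/3,27] -> hit [62/3,21], descend [5, 7]
    N5 x:[19,26] y:[-4,4] z:[68/3,27] -> miss, prune
    N7 x:[20,26] y:[10,21] z:[62/3,77/3] -> hit [62/3,21] leaf, test {P11@t=62/3, P17(miss)}

Visited [0, 2, 4, 9, 11, 5, 7]. Tests: 7 box, 1 leaf. Nearest: P11.

== RESULT ==
[0, 2, 4, 9, 11, 5, 7]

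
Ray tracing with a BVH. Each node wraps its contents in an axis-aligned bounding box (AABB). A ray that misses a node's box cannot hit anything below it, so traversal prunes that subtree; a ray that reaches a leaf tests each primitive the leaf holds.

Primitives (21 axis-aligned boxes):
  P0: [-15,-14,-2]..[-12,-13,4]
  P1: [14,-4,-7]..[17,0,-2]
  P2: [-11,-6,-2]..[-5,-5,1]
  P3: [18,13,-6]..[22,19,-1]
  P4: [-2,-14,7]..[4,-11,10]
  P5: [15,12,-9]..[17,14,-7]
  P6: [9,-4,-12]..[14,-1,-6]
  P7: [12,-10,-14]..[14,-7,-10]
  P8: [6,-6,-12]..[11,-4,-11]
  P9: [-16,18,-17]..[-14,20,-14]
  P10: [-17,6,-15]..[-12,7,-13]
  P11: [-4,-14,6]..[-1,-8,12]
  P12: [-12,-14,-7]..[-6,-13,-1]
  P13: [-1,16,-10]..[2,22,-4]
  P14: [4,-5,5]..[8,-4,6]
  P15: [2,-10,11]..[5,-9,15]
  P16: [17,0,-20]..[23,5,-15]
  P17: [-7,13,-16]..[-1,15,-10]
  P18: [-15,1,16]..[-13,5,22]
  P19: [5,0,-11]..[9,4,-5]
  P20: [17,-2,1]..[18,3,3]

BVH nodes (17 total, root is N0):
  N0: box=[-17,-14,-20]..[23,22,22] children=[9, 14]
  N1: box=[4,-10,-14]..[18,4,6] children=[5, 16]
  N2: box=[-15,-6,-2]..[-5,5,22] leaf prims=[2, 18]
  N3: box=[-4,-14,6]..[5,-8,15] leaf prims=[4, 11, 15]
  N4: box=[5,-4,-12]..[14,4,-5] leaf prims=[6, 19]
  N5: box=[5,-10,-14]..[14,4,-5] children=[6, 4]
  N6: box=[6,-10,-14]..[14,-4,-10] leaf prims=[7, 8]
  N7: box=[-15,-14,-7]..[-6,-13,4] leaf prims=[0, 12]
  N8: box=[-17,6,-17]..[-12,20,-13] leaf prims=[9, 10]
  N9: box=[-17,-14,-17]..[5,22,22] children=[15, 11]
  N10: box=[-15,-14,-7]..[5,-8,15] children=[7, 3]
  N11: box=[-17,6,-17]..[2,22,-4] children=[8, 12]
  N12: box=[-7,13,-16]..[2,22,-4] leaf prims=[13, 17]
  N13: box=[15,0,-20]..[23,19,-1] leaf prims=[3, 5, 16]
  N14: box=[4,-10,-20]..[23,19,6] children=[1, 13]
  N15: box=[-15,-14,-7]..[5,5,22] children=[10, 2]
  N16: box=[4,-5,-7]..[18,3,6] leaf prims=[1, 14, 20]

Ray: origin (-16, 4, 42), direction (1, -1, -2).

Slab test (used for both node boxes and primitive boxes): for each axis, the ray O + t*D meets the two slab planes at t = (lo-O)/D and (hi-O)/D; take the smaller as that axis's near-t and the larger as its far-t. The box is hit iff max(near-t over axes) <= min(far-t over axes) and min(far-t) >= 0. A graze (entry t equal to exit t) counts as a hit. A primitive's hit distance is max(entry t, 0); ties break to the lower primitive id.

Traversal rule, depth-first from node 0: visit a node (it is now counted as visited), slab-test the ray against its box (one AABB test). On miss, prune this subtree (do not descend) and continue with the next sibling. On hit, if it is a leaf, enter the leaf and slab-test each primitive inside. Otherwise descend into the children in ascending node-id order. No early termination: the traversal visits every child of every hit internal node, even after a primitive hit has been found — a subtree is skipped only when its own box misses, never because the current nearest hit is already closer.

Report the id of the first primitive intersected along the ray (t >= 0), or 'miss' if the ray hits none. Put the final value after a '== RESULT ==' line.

Traverse from the root:
N0 x:[-1,39] y:[-18,18] z:[10,31] -> hit [10,18], descend [9, 14]
  N9 x:[-1,21] y:[-18,18] z:[10,59/2] -> hit [10,18], descend [11, 15]
    N11 x:[-1,18] y:[-18,-2] z:[23,59/2] -> miss, prune
    N15 x:[1,21] y:[-1,18] z:[10,49/2] -> hit [10,18], descend [2, 10]
      N2 x:[1,11] y:[-1,10] z:[10,22] -> hit [10,10] leaf, test {P2(miss), P18(miss)}
      N10 x:[1,21] y:[12,18] z:[27/2,49/2] -> hit [27/2,18], descend [3, 7]
        N3 x:[12,21] y:[12,18] z:[27/2,18] -> hit [27/2,18] leaf, test {P4@t=16, P11@t=15, P15(miss)}
        N7 x:[1,10] y:[17,18] z:[19,49/2] -> miss, prune
  N14 x:[20,39] y:[-15,14] z:[18,31] -> miss, prune

Summary -> nodes [0, 9, 11, 15, 2, 10, 3, 7, 14]; box-tests=9; leaf-entries=2; first=P11

== RESULT ==
11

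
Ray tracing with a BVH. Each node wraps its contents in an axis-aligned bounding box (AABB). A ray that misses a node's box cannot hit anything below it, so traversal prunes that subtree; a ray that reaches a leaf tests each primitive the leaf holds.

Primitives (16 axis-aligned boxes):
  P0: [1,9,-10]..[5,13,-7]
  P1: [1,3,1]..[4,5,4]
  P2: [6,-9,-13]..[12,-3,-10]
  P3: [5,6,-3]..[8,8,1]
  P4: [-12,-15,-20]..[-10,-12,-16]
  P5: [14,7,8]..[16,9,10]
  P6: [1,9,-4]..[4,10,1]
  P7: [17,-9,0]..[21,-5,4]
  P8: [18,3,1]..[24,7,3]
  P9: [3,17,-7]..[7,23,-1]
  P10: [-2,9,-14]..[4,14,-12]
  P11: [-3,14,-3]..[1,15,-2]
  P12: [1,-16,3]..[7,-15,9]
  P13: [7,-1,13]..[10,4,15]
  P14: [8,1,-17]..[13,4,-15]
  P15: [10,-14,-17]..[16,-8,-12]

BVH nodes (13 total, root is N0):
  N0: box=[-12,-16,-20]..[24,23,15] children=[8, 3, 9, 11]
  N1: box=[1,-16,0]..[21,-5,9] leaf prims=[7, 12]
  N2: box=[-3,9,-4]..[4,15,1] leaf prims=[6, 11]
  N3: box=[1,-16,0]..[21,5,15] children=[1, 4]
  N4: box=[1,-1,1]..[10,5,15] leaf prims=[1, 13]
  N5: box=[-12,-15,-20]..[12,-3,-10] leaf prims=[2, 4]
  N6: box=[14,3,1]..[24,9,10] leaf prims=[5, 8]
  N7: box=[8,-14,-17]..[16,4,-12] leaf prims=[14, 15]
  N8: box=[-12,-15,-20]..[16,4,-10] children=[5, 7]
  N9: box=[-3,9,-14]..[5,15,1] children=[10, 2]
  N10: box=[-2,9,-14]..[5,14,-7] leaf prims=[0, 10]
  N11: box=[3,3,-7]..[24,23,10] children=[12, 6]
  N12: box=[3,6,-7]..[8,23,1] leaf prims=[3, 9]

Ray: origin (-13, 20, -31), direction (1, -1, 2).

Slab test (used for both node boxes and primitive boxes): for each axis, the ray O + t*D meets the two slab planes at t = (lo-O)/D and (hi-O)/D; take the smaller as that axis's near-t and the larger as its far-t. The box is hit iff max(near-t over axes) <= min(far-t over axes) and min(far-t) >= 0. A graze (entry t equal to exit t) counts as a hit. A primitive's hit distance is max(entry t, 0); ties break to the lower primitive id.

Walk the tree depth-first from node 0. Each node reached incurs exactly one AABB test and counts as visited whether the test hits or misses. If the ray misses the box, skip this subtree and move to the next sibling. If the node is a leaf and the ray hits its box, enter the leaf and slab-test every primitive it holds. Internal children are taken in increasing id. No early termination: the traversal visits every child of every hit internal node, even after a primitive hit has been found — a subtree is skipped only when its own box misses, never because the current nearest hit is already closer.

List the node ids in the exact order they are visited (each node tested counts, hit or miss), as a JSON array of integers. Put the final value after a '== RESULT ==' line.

Traverse from the root:
N0 x:[1,37] y:[-3,36] z:[11/2,23] -> hit [11/2,23], descend [3, 8, 9, 11]
  N3 x:[14,34] y:[15,36] z:[31/2,23] -> hit [31/2,23], descend [1, 4]
    N1 x:[14,34] y:[25,36] z:[31/2,20] -> miss, prune
    N4 x:[14,23] y:[15,21] z:[16,23] -> hit [16,21] leaf, test {P1@t=16, P13(miss)}
  N8 x:[1,29] y:[16,35] z:[11/2,21/2] -> miss, prune
  N9 x:[10,18] y:[5,11] z:[17/2,16] -> hit [10,11], descend [2, 10]
    N2 x:[10,17] y:[5,11] z:[27/2,16] -> miss, prune
    N10 x:[11,18] y:[6,11] z:[17/2,12] -> hit [11,11] leaf, test {P0(miss), P10(miss)}
  N11 x:[16,37] y:[-3,17] z:[12,41/2] -> hit [16,17], descend [6, 12]
    N6 x:[27,37] y:[11,17] z:[16,41/2] -> miss, prune
    N12 x:[16,21] y:[-3,14] z:[12,16] -> miss, prune

Summary -> nodes [0, 3, 1, 4, 8, 9, 2, 10, 11, 6, 12]; box-tests=11; leaf-entries=2; first=P1

== RESULT ==
[0, 3, 1, 4, 8, 9, 2, 10, 11, 6, 12]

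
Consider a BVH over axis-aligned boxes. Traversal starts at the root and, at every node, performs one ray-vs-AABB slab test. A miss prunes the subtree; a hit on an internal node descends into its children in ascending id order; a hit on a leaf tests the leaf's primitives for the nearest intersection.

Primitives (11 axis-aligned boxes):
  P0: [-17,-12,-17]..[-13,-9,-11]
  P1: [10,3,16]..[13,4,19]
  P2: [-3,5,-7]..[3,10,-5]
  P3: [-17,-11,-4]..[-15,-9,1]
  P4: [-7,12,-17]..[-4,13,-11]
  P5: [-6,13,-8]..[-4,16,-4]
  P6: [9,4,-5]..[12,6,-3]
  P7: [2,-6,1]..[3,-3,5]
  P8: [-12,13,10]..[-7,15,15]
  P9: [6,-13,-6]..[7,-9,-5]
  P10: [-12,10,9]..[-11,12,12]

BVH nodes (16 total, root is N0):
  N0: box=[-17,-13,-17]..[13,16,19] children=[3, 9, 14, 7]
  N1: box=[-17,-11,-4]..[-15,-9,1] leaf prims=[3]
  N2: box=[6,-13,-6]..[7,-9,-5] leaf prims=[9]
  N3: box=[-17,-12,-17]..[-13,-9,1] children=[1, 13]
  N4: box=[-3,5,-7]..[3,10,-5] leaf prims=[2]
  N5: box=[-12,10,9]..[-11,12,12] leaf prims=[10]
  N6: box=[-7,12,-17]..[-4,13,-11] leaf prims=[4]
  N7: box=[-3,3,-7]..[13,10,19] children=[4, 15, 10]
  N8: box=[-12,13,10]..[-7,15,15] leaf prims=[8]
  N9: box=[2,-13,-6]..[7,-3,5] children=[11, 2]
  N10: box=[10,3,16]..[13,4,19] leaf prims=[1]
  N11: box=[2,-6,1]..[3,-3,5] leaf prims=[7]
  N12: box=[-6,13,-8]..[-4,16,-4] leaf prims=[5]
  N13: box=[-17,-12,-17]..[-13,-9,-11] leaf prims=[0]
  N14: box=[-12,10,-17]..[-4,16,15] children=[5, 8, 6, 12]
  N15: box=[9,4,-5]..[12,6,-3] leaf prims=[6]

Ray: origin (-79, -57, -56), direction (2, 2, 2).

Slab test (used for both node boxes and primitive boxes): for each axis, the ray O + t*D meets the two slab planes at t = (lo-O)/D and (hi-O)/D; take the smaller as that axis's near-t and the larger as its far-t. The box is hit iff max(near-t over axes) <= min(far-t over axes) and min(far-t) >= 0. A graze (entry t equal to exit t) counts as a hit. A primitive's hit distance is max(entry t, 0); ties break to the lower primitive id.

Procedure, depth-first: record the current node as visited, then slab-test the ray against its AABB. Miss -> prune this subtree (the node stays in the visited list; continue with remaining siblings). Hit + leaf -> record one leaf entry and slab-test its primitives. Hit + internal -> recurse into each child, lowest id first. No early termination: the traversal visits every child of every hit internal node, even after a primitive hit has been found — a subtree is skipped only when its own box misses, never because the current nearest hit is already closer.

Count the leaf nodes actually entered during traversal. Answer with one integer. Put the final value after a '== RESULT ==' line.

Walk:
N0 x:[31,46] y:[22,73/2] z:[39/2,75/2] -> hit [31,73/2], descend [3, 7, 9, 14]
  N3 x:[31,33] y:[45/2,24] z:[39/2,57/2] -> miss, prune
  N7 x:[38,46] y:[30,67/2] z:[49/2,75/2] -> miss, prune
  N9 x:[81/2,43] y:[22,27] z:[25,61/2] -> miss, prune
  N14 x:[67/2,75/2] y:[67/2,73/2] z:[39/2,71/2] -> hit [67/2,71/2], descend [5, 6, 8, 12]
    N5 x:[67/2,34] y:[67/2,69/2] z:[65/2,34] -> hit [67/2,34] leaf, test {P10@t=67/2}
    N6 x:[36,75/2] y:[69/2,35] z:[39/2,45/2] -> miss, prune
    N8 x:[67/2,36] y:[35,36] z:[33,71/2] -> hit [35,71/2] leaf, test {P8@t=35}
    N12 x:[73/2,75/2] y:[35,73/2] z:[24,26] -> miss, prune

order=[0, 3, 7, 9, 14, 5, 6, 8, 12]  |boxes|=9  |leaves|=2  hit=P10

== RESULT ==
2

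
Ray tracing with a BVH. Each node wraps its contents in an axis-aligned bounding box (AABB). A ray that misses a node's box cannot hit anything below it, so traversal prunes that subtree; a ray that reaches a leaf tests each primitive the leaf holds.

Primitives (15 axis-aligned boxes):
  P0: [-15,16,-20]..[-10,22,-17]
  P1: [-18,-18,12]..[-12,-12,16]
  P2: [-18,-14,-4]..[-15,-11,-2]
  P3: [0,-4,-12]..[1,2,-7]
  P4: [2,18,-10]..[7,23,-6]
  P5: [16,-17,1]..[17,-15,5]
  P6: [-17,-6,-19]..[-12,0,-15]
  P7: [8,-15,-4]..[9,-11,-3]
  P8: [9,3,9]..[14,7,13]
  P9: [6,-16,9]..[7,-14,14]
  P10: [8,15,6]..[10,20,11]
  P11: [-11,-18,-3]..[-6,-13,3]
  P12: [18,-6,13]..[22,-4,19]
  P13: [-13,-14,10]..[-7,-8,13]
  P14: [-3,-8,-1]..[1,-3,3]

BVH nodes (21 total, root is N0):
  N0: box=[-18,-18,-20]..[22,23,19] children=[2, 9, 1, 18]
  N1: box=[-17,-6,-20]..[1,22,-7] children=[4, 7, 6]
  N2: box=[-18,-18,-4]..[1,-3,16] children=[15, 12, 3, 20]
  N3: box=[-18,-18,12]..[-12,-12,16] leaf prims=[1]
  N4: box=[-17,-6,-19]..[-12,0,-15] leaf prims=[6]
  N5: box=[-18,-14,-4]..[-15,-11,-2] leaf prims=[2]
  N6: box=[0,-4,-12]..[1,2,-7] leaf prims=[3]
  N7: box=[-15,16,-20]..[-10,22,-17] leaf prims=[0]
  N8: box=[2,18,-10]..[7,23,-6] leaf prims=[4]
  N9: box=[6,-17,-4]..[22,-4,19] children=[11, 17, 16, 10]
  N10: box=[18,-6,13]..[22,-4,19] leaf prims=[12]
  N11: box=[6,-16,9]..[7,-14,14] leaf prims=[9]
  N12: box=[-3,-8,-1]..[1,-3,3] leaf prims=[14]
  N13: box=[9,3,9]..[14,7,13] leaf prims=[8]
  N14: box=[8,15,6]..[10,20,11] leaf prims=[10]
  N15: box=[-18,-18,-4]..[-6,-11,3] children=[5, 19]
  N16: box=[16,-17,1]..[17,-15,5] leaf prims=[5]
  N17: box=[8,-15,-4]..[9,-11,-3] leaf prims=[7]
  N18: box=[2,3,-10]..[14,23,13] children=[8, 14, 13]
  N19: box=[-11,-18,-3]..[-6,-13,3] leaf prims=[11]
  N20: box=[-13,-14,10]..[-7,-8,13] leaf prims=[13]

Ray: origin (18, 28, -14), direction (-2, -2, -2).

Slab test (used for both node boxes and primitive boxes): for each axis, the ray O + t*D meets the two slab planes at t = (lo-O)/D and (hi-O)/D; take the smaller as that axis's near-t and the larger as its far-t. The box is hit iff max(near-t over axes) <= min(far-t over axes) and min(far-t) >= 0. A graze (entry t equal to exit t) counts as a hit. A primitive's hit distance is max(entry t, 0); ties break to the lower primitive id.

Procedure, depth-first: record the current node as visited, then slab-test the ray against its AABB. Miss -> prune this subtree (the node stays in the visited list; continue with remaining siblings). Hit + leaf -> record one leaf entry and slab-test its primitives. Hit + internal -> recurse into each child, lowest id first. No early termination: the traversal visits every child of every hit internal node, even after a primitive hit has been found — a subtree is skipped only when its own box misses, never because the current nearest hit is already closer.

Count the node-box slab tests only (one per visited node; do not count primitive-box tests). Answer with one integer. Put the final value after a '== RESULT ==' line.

Walk:
N0 x:[-2,18] y:[5/2,23] z:[-33/2,3] -> hit [5/2,3], descend [1, 2, 9, 18]
  N1 x:[17/2,35/2] y:[3,17] z:[-7/2,3] -> miss, prune
  N2 x:[17/2,18] y:[31/2,23] z:[-15,-5] -> miss, prune
  N9 x:[-2,6] y:[16,45/2] z:[-33/2,-5] -> miss, prune
  N18 x:[2,8] y:[5/2,25/2] z:[-27/2,-2] -> miss, prune

5 AABB tests over nodes [0, 1, 2, 9, 18]; 0 leaves entered; closest miss.

== RESULT ==
5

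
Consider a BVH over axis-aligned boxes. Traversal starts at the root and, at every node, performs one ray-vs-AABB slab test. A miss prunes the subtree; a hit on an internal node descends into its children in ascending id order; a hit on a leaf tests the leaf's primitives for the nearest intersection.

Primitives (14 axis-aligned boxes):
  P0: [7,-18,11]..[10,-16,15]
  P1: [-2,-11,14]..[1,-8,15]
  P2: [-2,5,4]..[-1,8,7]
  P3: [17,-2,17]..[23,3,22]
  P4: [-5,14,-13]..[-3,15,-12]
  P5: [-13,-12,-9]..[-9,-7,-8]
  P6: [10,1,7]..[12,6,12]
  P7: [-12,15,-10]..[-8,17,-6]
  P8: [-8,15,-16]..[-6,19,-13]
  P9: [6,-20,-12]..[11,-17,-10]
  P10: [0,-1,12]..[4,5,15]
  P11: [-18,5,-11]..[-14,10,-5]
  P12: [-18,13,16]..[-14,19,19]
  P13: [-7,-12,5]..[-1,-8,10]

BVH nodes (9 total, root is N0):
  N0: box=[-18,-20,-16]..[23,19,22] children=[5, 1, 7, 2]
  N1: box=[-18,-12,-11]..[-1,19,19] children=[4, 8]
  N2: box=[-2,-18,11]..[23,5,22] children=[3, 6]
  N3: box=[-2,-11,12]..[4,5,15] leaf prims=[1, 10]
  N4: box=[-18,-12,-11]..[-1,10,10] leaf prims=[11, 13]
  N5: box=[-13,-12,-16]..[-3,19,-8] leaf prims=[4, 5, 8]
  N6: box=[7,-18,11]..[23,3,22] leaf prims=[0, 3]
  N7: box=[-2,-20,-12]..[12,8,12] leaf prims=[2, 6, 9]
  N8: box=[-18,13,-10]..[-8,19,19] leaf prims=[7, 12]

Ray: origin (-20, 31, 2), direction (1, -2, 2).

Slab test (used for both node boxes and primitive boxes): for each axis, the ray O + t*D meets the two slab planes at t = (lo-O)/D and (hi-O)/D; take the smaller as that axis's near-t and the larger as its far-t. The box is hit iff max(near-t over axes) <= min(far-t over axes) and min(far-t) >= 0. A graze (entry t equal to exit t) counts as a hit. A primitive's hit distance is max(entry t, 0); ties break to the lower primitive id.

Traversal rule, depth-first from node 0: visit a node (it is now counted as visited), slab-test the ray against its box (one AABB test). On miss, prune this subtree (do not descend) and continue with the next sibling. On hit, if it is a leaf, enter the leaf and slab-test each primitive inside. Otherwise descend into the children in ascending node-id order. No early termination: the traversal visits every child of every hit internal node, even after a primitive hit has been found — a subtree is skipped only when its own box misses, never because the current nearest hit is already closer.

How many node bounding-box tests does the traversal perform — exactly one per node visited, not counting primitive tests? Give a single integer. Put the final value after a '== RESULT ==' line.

Trace the traversal:
N0 x:[2,43] y:[6,51/2] z:[-9,10] -> hit [6,10], descend [1, 2, 5, 7]
  N1 x:[2,19] y:[6,43/2] z:[-13/2,17/2] -> hit [6,17/2], descend [4, 8]
    N4 x:[2,19] y:[21/2,43/2] z:[-13/2,4] -> miss, prune
    N8 x:[2,12] y:[6,9] z:[-6,17/2] -> hit [6,17/2] leaf, test {P7(miss), P12(miss)}
  N2 x:[18,43] y:[13,49/2] z:[9/2,10] -> miss, prune
  N5 x:[7,17] y:[6,43/2] z:[-9,-5] -> miss, prune
  N7 x:[18,32] y:[23/2,51/2] z:[-7,5] -> miss, prune

Visited [0, 1, 4, 8, 2, 5, 7]. Tests: 7 box, 1 leaf. Nearest: miss.

== RESULT ==
7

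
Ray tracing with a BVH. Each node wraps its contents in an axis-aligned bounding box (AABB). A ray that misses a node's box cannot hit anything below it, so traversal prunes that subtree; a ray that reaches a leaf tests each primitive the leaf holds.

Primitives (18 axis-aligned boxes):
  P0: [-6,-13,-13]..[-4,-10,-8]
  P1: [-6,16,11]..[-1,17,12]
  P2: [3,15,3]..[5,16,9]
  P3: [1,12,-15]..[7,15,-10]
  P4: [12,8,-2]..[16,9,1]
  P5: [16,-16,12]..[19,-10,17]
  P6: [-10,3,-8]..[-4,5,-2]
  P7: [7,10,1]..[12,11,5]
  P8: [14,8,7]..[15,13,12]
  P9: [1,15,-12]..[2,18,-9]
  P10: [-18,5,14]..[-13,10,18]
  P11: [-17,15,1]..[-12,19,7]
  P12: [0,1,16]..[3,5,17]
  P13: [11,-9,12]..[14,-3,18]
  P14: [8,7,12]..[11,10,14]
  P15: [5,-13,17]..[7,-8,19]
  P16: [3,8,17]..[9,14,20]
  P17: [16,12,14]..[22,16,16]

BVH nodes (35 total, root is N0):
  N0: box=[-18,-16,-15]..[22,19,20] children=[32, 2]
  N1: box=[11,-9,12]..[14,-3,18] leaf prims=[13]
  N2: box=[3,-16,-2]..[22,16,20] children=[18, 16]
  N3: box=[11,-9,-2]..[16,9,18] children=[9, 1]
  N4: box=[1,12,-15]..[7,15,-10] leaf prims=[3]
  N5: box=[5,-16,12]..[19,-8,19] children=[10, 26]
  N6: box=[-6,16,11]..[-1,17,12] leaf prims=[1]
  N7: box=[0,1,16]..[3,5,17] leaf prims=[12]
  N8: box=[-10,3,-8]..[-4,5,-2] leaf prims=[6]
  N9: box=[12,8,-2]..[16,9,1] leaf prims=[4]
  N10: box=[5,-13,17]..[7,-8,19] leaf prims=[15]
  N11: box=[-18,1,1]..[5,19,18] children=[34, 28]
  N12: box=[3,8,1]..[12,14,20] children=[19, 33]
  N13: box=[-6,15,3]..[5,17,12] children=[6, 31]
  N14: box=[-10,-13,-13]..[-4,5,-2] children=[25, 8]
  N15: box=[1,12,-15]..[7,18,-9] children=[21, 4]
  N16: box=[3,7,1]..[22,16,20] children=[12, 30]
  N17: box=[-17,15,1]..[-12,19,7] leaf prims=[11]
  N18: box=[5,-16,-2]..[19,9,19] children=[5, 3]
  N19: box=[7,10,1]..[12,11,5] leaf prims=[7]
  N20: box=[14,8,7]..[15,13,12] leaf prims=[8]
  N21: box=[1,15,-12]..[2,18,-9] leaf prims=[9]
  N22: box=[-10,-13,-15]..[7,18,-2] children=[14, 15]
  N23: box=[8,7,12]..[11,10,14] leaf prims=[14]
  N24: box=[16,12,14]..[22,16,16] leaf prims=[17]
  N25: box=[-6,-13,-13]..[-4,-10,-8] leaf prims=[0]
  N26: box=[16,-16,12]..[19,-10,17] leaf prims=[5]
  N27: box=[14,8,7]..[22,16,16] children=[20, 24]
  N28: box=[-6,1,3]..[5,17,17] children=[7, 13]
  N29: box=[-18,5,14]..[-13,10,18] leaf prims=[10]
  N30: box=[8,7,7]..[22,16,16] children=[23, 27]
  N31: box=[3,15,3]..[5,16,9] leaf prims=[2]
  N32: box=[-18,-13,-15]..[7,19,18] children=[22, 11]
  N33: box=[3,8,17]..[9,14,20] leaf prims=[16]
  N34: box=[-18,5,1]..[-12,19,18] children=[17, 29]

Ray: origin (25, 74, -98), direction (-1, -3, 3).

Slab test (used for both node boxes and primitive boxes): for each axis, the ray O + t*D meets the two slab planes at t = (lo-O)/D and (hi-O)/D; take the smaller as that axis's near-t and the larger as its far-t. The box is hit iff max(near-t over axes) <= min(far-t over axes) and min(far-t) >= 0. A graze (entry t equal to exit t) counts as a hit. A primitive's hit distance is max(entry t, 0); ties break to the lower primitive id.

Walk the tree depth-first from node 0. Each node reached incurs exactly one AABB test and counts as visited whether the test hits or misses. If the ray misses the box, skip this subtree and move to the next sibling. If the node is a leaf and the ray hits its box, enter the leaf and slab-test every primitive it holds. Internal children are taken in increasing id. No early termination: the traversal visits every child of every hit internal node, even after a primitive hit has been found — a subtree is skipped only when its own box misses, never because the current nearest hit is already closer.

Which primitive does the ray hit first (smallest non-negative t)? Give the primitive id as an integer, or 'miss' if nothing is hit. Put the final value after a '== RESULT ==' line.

Walk:
N0 x:[3,43] y:[55/3,30] z:[83/3,118/3] -> hit [83/3,30], descend [2, 32]
  N2 x:[3,22] y:[58/3,30] z:[32,118/3] -> miss, prune
  N32 x:[18,43] y:[55/3,29] z:[83/3,116/3] -> hit [83/3,29], descend [11, 22]
    N11 x:[20,43] y:[55/3,73/3] z:[33,116/3] -> miss, prune
    N22 x:[18,35] y:[56/3,29] z:[83/3,32] -> hit [83/3,29], descend [14, 15]
      N14 x:[29,35] y:[23,29] z:[85/3,32] -> hit [29,29], descend [8, 25]
        N8 x:[29,35] y:[23,71/3] z:[30,32] -> miss, prune
        N25 x:[29,31] y:[28,29] z:[85/3,30] -> hit [29,29] leaf, test {P0@t=29}
      N15 x:[18,24] y:[56/3,62/3] z:[83/3,89/3] -> miss, prune

Summary -> nodes [0, 2, 32, 11, 22, 14, 8, 25, 15]; box-tests=9; leaf-entries=1; first=P0

== RESULT ==
0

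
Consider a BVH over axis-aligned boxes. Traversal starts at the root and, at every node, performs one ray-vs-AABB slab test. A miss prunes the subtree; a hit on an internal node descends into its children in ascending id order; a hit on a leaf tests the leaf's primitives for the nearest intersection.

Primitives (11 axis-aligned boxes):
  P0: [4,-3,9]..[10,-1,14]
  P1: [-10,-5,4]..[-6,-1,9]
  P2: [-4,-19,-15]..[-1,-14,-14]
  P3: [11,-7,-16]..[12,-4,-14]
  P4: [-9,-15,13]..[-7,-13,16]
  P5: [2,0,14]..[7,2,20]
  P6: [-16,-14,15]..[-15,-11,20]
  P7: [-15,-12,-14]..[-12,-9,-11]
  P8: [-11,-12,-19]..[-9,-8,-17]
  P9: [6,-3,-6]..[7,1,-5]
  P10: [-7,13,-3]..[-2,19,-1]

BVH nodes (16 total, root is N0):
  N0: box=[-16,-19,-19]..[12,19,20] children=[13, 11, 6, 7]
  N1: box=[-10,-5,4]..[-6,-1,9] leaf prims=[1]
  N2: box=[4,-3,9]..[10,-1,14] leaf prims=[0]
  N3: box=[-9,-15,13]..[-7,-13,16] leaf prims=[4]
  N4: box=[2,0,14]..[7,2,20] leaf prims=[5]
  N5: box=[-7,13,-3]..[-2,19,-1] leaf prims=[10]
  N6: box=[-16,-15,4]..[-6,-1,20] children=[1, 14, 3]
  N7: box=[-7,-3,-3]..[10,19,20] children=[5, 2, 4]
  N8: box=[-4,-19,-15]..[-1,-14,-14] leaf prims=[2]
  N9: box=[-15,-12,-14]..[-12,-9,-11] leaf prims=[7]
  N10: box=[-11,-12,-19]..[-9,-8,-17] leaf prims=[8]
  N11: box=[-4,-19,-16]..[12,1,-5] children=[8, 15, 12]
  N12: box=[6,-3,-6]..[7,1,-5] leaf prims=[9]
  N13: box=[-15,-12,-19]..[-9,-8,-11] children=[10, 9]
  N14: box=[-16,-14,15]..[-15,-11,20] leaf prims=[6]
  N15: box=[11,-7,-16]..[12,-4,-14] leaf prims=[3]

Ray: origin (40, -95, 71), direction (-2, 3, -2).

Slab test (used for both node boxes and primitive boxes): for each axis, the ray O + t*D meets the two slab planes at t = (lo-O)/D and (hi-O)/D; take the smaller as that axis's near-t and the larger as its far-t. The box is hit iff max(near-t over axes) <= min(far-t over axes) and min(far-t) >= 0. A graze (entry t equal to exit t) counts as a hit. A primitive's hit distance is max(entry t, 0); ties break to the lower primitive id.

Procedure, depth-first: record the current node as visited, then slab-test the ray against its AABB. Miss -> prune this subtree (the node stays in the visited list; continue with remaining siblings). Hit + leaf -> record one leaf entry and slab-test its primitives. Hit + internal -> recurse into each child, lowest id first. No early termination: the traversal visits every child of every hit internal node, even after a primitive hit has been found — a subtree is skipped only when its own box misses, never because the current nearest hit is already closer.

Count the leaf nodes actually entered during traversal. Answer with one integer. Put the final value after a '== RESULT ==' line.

Trace the traversal:
N0 x:[14,28] y:[76/3,38] z:[51/2,45] -> hit [51/2,28], descend [6, 7, 11, 13]
  N6 x:[23,28] y:[80/3,94/3] z:[51/2,67/2] -> hit [80/3,28], descend [1, 3, 14]
    N1 x:[23,25] y:[30,94/3] z:[31,67/2] -> miss, prune
    N3 x:[47/2,49/2] y:[80/3,82/3] z:[55/2,29] -> miss, prune
    N14 x:[55/2,28] y:[27,28] z:[51/2,28] -> hit [55/2,28] leaf, test {P6@t=55/2}
  N7 x:[15,47/2] y:[92/3,38] z:[51/2,37] -> miss, prune
  N11 x:[14,22] y:[76/3,32] z:[38,87/2] -> miss, prune
  N13 x:[49/2,55/2] y:[83/3,29] z:[41,45] -> miss, prune

8 AABB tests over nodes [0, 6, 1, 3, 14, 7, 11, 13]; 1 leaf entered; closest P6.

== RESULT ==
1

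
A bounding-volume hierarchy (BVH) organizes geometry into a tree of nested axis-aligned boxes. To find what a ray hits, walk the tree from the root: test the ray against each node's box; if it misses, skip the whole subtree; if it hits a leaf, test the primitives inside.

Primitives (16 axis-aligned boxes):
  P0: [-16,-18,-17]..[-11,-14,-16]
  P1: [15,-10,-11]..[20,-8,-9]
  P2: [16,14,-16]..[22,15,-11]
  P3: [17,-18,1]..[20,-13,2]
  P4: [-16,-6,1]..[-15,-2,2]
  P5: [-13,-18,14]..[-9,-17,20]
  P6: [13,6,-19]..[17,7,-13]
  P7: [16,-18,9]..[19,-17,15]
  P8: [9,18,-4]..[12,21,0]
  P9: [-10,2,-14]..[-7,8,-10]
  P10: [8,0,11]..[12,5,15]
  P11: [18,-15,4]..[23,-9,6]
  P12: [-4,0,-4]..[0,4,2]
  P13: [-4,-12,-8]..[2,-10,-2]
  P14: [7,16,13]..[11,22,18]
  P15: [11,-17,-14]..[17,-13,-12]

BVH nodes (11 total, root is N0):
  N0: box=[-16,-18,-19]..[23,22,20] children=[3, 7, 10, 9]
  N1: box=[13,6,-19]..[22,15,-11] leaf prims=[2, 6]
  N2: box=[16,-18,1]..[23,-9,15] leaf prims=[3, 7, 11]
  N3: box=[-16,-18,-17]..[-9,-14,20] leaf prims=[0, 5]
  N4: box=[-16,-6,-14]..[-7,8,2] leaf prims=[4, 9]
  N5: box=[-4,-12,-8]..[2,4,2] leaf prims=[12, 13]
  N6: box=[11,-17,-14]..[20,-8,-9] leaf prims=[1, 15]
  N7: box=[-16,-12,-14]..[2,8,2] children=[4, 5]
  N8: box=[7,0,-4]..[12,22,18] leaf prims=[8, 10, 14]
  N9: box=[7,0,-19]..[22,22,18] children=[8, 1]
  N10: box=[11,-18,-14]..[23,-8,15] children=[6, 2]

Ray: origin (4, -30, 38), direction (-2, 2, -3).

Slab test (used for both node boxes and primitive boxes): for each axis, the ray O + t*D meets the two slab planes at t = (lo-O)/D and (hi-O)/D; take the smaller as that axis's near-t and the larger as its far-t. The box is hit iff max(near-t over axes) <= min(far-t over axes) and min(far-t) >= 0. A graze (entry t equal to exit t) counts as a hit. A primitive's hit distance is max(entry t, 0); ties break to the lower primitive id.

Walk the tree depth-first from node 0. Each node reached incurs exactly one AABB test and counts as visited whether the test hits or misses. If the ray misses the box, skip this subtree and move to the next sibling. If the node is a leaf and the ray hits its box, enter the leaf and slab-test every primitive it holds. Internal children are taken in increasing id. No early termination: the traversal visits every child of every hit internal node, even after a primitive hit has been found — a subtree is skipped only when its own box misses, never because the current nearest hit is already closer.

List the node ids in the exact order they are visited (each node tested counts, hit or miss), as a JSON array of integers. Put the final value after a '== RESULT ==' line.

Walk:
N0 x:[-19/2,10] y:[6,26] z:[6,19] -> hit [6,10], descend [3, 7, 9, 10]
  N3 x:[13/2,10] y:[6,8] z:[6,55/3] -> hit [13/2,8] leaf, test {P0(miss), P5@t=13/2}
  N7 x:[1,10] y:[9,19] z:[12,52/3] -> miss, prune
  N9 x:[-9,-3/2] y:[15,26] z:[20/3,19] -> miss, prune
  N10 x:[-19/2,-7/2] y:[6,11] z:[23/3,52/3] -> miss, prune

order=[0, 3, 7, 9, 10]  |boxes|=5  |leaves|=1  hit=P5

== RESULT ==
[0, 3, 7, 9, 10]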